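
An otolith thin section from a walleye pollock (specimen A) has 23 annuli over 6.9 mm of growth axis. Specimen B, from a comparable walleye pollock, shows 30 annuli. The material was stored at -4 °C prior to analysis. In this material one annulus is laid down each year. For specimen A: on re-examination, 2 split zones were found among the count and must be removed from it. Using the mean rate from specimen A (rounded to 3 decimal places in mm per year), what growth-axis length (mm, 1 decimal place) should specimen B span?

9.9 mm

Specimen A: adjusted count: 23 − 2 = 21 annuli.
A: Extension rate ≈ 6.9 / 21 = 0.329 mm per year.
B's length ≈ 0.329 × 30 = 9.9 mm.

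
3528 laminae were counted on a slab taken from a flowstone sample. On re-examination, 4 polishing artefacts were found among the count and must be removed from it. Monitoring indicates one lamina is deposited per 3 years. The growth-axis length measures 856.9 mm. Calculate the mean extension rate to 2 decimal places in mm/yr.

0.08 mm/yr

Adjusted count: 3528 − 4 = 3524 laminae.
3524 laminae at 3 years each span 3524 × 3 = 10572 years.
Extension rate ≈ 856.9 / 10572 = 0.08 mm/yr.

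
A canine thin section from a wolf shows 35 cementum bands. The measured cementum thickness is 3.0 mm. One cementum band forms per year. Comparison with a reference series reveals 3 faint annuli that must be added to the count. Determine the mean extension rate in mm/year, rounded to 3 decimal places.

0.079 mm/year

True cementum band count = 35 + 3 = 38.
Extension rate ≈ 3.0 / 38 = 0.079 mm/year.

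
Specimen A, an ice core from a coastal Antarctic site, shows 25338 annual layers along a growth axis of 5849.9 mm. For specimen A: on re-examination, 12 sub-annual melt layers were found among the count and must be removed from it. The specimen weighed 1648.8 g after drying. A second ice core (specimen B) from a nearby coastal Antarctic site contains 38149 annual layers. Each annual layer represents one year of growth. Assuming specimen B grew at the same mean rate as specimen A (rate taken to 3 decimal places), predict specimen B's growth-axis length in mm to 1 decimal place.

Specimen A: after corrections the count is 25338 − 12 = 25326 annual layers.
A: 5849.9 mm over 25326 years gives 5849.9 / 25326 ≈ 0.231 mm per year.
For B, 0.231 mm/year × 38149 years = 8812.4 mm.

8812.4 mm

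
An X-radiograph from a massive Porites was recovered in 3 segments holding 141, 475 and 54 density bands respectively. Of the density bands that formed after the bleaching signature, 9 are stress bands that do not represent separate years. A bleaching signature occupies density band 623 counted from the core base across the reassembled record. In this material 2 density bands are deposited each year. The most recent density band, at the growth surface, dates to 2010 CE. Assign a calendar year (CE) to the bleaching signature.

1991 CE

Total density bands = 141 + 475 + 54 = 670.
Between density band 623 and the growth surface there are 670 − 623 = 47 density bands.
Removing the 9 false density bands leaves 47 − 9 = 38 true density bands beyond the bleaching signature.
With 2 density bands per year, 38 / 2 = 19 years.
Counting back 19 years from 2010 CE places the bleaching signature in 2010 − 19 = 1991 CE.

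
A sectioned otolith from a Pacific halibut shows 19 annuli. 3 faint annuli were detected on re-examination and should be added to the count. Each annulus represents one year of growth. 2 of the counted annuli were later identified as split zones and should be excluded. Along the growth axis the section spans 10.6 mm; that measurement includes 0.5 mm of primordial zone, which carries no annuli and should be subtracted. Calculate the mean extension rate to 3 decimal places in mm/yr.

Adjusted count: 19 − 2 + 3 = 20 annuli.
Removing the 0.5 mm offcut leaves 10.6 − 0.5 = 10.1 mm.
Mean rate = 10.1 mm / 20 years ≈ 0.505 mm/yr.

0.505 mm/yr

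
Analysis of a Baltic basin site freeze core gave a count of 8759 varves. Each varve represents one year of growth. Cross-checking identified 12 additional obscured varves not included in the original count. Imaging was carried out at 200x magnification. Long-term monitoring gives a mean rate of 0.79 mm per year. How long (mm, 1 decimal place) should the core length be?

6929.1 mm

Adjusted count: 8759 + 12 = 8771 varves.
Predicted length = 0.79 mm/year × 8771 years = 6929.1 mm.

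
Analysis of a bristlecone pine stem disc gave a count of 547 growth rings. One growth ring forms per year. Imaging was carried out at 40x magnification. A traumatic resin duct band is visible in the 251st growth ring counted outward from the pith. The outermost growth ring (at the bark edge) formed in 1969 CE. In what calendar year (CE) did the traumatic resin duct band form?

1673 CE

547 − 251 = 296 growth rings lie beyond the traumatic resin duct band toward the bark edge.
1969 − 296 = 1673 CE.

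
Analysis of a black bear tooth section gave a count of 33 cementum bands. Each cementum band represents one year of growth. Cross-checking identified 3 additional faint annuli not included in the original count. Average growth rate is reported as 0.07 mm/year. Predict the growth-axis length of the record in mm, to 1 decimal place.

After corrections the count is 33 + 3 = 36 cementum bands.
36 years at 0.07 mm/year gives 0.07 × 36 = 2.5 mm.

2.5 mm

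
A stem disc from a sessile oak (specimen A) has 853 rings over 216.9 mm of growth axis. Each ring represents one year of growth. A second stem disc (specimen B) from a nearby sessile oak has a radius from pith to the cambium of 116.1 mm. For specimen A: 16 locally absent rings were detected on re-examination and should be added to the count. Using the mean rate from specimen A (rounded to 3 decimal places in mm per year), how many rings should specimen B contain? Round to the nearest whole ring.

464 rings

Specimen A: adjusted count: 853 + 16 = 869 rings.
A: Extension rate ≈ 216.9 / 869 = 0.250 mm per year.
For B, 116.1 / 0.250 = 464.40 years ≈ 464 rings.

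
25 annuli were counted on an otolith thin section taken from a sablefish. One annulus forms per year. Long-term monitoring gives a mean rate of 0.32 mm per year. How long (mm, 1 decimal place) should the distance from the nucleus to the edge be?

8.0 mm

25 years of growth are recorded.
Length ≈ 0.32 × 25 = 8.0 mm.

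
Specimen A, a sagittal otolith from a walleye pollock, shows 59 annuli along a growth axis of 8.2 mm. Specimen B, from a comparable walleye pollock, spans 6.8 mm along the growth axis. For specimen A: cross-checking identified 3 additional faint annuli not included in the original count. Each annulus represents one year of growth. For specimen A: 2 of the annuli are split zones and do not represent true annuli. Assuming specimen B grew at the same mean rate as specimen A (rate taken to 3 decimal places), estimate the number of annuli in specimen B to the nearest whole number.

50 annuli

Specimen A: correcting the raw count gives 59 − 2 + 3 = 60 true annuli.
A: Extension rate ≈ 8.2 / 60 = 0.137 mm/year.
Specimen B: 6.8 mm / 0.137 mm per year = 49.64 years ≈ 50 annuli.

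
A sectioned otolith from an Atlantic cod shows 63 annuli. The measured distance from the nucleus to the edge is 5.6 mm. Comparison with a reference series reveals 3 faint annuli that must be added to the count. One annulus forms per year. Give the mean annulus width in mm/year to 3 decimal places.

Adjusted count: 63 + 3 = 66 annuli.
Mean rate = 5.6 mm / 66 years ≈ 0.085 mm/year.

0.085 mm/year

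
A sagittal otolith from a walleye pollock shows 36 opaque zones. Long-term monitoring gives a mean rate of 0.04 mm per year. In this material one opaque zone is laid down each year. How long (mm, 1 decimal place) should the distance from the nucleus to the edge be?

1.4 mm

The record spans 36 years at 0.04 mm per year.
Length ≈ 0.04 × 36 = 1.4 mm.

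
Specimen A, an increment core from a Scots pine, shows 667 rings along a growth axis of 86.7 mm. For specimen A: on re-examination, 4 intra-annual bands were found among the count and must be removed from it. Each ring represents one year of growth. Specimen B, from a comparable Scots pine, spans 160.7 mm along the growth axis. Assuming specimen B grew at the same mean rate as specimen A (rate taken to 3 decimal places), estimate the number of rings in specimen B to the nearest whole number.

1227 rings

Specimen A: after corrections the count is 667 − 4 = 663 rings.
A: Extension rate ≈ 86.7 / 663 = 0.131 mm/yr.
For B, 160.7 / 0.131 = 1226.72 years ≈ 1227 rings.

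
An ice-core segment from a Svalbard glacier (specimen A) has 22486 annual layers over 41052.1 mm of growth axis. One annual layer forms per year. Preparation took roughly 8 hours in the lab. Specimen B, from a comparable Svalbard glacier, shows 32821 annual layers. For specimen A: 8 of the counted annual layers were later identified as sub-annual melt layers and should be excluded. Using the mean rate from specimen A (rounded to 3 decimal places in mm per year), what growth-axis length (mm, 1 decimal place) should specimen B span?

Specimen A: true annual layer count = 22486 − 8 = 22478.
A: Extension rate ≈ 41052.1 / 22478 = 1.826 mm/year.
B's length ≈ 1.826 × 32821 = 59931.1 mm.

59931.1 mm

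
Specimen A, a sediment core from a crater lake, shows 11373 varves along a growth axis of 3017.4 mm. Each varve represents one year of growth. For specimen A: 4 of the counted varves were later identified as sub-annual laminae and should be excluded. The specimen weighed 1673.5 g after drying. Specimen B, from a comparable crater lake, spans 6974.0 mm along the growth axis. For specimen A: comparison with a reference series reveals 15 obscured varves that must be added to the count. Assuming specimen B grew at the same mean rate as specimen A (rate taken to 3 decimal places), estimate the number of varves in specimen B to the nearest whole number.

26317 varves

Specimen A: true varve count = 11373 − 4 + 15 = 11384.
A: Extension rate ≈ 3017.4 / 11384 = 0.265 mm per year.
Specimen B: 6974.0 mm / 0.265 mm per year = 26316.98 years ≈ 26317 varves.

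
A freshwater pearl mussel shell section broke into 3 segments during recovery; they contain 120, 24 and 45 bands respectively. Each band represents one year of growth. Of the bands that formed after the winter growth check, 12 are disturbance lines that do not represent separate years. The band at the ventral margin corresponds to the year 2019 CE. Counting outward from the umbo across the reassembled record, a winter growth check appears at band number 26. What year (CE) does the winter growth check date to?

Total bands = 120 + 24 + 45 = 189.
189 − 26 = 163 bands lie beyond the winter growth check toward the ventral margin.
Removing the 12 false bands leaves 163 − 12 = 151 true bands beyond the winter growth check.
The band at the ventral margin is 2019 CE, so the winter growth check dates to 2019 − 151 = 1868 CE.

1868 CE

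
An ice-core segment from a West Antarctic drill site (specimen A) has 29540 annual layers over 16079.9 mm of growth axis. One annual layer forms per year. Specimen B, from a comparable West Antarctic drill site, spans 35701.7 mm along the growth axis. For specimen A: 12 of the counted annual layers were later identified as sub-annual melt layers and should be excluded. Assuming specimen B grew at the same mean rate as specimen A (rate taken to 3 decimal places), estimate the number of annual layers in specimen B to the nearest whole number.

65508 annual layers

Specimen A: correcting the raw count gives 29540 − 12 = 29528 true annual layers.
A: Extension rate ≈ 16079.9 / 29528 = 0.545 mm/yr.
B spans 35701.7 / 0.545 = 65507.71 years ≈ 65508 annual layers.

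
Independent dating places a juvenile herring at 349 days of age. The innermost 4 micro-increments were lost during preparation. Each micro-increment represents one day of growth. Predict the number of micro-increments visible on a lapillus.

345 micro-increments

One micro-increment per day gives 349 micro-increments over 349 days.
349 − 4 missed = 345 micro-increments expected in the prepared section.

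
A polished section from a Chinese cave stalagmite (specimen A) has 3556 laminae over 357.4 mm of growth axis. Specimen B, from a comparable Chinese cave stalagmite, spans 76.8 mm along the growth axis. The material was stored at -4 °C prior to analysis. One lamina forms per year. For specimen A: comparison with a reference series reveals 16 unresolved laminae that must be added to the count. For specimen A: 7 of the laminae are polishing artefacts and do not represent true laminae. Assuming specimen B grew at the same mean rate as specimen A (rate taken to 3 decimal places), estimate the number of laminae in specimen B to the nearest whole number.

768 laminae

Specimen A: true lamina count = 3556 − 7 + 16 = 3565.
A: Extension rate ≈ 357.4 / 3565 = 0.100 mm per year.
For B, 76.8 / 0.100 = 768.00 years ≈ 768 laminae.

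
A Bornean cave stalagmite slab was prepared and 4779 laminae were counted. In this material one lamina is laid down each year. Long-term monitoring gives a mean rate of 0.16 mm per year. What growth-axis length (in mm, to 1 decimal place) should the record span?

The record spans 4779 years at 0.16 mm per year.
Length ≈ 0.16 × 4779 = 764.6 mm.

764.6 mm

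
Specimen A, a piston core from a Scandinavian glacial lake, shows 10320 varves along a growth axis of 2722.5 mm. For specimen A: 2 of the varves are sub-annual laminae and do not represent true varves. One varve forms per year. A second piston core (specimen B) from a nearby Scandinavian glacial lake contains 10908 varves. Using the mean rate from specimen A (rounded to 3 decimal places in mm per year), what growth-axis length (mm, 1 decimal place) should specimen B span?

2879.7 mm

Specimen A: adjusted count: 10320 − 2 = 10318 varves.
A: Extension rate ≈ 2722.5 / 10318 = 0.264 mm per year.
B's length ≈ 0.264 × 10908 = 2879.7 mm.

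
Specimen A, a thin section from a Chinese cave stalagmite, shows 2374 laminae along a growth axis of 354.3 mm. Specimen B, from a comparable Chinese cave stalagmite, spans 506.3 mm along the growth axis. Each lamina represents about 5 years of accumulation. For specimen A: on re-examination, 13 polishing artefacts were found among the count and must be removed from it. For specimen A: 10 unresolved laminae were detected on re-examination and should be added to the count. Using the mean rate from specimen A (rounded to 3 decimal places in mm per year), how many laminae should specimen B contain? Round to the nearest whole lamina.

3375 laminae

Specimen A: after corrections the count is 2374 − 13 + 10 = 2371 laminae.
Specimen A: multiplying by 5 years per lamina: 2371 × 5 = 11855 years.
A: 354.3 mm over 11855 years gives 354.3 / 11855 ≈ 0.030 mm/year.
B spans 506.3 / 0.030 = 16876.67 years; at 5 years per lamina that is 16876.67 / 5 ≈ 3375 laminae.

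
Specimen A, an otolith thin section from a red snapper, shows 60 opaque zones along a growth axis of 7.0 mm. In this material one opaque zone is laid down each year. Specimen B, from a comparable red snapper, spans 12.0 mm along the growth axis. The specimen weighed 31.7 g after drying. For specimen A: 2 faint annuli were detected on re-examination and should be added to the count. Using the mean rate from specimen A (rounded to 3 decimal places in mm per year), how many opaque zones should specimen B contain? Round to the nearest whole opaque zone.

106 opaque zones

Specimen A: correcting the raw count gives 60 + 2 = 62 true opaque zones.
A: Mean rate = 7.0 mm / 62 years ≈ 0.113 mm/year.
Specimen B: 12.0 mm / 0.113 mm per year = 106.19 years ≈ 106 opaque zones.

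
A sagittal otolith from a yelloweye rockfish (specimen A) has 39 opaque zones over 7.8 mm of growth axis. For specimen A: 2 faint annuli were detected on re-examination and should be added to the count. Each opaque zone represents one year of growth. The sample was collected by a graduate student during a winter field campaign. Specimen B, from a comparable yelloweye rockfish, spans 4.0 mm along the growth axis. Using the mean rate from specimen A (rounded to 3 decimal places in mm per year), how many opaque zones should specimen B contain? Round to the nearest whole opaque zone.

Specimen A: adjusted count: 39 + 2 = 41 opaque zones.
A: 7.8 mm over 41 years gives 7.8 / 41 ≈ 0.190 mm/yr.
B spans 4.0 / 0.190 = 21.05 years ≈ 21 opaque zones.

21 opaque zones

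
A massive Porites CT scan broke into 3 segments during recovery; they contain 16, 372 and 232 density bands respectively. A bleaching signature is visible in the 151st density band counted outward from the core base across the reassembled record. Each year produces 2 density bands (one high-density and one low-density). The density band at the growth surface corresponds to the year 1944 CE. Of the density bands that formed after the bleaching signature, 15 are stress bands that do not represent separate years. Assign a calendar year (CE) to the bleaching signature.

1717 CE

Total density bands = 16 + 372 + 232 = 620.
The bleaching signature sits at density band 151 from the core base, so 620 − 151 = 469 density bands formed after it.
469 − 15 false = 454 true density bands after the bleaching signature.
Dividing by 2 density bands per year: 454 / 2 = 227 years.
Counting back 227 years from 1944 CE places the bleaching signature in 1944 − 227 = 1717 CE.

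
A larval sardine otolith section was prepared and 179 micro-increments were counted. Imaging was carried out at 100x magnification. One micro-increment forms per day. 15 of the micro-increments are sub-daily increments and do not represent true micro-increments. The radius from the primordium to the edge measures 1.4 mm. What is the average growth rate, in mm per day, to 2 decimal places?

0.01 mm per day

After corrections the count is 179 − 15 = 164 micro-increments.
Extension rate ≈ 1.4 / 164 = 0.01 mm per day.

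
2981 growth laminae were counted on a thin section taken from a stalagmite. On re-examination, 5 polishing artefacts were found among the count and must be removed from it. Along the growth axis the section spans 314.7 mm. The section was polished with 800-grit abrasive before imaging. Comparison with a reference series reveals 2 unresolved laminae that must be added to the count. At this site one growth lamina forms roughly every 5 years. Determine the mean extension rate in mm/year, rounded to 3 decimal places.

0.021 mm/year

After corrections the count is 2981 − 5 + 2 = 2978 growth laminae.
Multiplying by 5 years per growth lamina: 2978 × 5 = 14890 years.
Mean rate = 314.7 mm / 14890 years ≈ 0.021 mm/year.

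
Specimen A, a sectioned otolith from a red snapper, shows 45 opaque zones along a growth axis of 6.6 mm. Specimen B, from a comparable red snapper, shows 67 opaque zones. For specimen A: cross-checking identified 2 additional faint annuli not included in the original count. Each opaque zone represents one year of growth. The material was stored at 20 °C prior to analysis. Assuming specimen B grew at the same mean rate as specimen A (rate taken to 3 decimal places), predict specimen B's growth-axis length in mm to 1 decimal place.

Specimen A: adjusted count: 45 + 2 = 47 opaque zones.
A: 6.6 mm over 47 years gives 6.6 / 47 ≈ 0.140 mm per year.
B's length ≈ 0.140 × 67 = 9.4 mm.

9.4 mm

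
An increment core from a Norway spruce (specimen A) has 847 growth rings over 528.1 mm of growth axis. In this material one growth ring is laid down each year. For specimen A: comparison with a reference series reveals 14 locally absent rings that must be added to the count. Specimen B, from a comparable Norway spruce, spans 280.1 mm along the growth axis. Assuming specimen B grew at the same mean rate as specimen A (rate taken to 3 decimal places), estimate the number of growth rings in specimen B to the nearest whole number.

Specimen A: adjusted count: 847 + 14 = 861 growth rings.
A: Mean rate = 528.1 mm / 861 years ≈ 0.613 mm/year.
For B, 280.1 / 0.613 = 456.93 years ≈ 457 growth rings.

457 growth rings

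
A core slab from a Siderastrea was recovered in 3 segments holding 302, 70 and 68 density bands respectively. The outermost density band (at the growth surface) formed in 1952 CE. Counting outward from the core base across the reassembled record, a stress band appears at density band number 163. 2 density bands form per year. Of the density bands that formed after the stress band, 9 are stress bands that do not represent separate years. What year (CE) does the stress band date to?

Total density bands = 302 + 70 + 68 = 440.
The stress band sits at density band 163 from the core base, so 440 − 163 = 277 density bands formed after it.
277 − 9 false = 268 true density bands after the stress band.
With 2 density bands per year, 268 / 2 = 134 years.
Counting back 134 years from 1952 CE places the stress band in 1952 − 134 = 1818 CE.

1818 CE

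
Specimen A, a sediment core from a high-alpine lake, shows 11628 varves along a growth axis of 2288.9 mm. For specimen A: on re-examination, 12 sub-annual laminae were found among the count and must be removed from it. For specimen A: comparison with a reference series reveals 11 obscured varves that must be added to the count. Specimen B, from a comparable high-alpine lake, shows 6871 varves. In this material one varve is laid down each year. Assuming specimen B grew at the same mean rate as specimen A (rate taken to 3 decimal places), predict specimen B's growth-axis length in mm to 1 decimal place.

Specimen A: correcting the raw count gives 11628 − 12 + 11 = 11627 true varves.
A: Extension rate ≈ 2288.9 / 11627 = 0.197 mm per year.
Length of B = 0.197 × 6871 = 1353.6 mm.

1353.6 mm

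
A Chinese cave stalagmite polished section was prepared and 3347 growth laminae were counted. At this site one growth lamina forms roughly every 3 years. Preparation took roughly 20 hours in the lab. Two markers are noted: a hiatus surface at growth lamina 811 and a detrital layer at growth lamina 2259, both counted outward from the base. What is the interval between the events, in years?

4344 years

2259 − 811 = 1448 growth laminae lie between the two events.
Multiplying by 3 years per growth lamina: 1448 × 3 = 4344 years.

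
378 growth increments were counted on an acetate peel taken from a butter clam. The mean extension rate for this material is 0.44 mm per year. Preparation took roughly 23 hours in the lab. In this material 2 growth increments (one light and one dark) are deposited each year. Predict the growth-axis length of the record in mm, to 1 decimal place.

With 2 growth increments per year, 378 / 2 = 189 years.
189 years at 0.44 mm/year gives 0.44 × 189 = 83.2 mm.

83.2 mm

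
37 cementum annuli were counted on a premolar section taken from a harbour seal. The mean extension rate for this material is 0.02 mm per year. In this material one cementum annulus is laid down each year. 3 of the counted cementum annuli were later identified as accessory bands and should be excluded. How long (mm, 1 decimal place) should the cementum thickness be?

0.7 mm

After corrections the count is 37 − 3 = 34 cementum annuli.
Length ≈ 0.02 × 34 = 0.7 mm.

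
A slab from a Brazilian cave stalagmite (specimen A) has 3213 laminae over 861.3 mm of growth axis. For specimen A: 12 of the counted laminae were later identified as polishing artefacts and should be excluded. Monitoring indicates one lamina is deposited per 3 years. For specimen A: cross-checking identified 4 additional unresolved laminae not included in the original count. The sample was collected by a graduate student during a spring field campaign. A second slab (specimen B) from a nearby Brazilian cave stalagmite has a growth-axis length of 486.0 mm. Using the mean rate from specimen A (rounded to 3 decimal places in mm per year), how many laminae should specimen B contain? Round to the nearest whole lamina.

1800 laminae

Specimen A: after corrections the count is 3213 − 12 + 4 = 3205 laminae.
Specimen A: at 3 years per lamina, 3205 × 3 = 9615 years.
A: Mean rate = 861.3 mm / 9615 years ≈ 0.090 mm/yr.
B spans 486.0 / 0.090 = 5400.00 years; at 3 years per lamina that is 5400.00 / 3 ≈ 1800 laminae.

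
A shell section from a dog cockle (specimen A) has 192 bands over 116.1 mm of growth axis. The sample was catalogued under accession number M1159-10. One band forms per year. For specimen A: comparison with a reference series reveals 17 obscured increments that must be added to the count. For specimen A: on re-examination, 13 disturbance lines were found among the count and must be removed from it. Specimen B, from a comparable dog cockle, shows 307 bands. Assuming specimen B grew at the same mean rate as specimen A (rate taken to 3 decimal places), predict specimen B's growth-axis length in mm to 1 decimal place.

Specimen A: true band count = 192 − 13 + 17 = 196.
A: Extension rate ≈ 116.1 / 196 = 0.592 mm per year.
For B, 0.592 mm/year × 307 years = 181.7 mm.

181.7 mm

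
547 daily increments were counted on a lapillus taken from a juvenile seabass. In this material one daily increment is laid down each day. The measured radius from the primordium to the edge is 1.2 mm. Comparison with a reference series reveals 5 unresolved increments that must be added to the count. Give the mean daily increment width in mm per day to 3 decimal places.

Correcting the raw count gives 547 + 5 = 552 true daily increments.
Mean rate = 1.2 mm / 552 days ≈ 0.002 mm per day.

0.002 mm per day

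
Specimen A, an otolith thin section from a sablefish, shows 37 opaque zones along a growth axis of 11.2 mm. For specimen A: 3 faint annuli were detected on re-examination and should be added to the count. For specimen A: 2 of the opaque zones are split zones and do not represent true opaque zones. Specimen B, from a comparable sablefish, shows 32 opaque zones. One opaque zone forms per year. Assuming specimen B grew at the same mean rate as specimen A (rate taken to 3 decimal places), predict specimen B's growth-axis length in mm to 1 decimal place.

9.4 mm

Specimen A: adjusted count: 37 − 2 + 3 = 38 opaque zones.
A: Mean rate = 11.2 mm / 38 years ≈ 0.295 mm/yr.
Length of B = 0.295 × 32 = 9.4 mm.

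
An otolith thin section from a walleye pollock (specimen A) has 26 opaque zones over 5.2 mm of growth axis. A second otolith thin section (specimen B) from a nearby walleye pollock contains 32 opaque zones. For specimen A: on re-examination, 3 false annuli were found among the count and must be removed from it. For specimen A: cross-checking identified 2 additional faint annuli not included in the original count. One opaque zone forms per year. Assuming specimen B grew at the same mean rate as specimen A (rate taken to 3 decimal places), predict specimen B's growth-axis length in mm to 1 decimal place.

Specimen A: correcting the raw count gives 26 − 3 + 2 = 25 true opaque zones.
A: Extension rate ≈ 5.2 / 25 = 0.208 mm/year.
Length of B = 0.208 × 32 = 6.7 mm.

6.7 mm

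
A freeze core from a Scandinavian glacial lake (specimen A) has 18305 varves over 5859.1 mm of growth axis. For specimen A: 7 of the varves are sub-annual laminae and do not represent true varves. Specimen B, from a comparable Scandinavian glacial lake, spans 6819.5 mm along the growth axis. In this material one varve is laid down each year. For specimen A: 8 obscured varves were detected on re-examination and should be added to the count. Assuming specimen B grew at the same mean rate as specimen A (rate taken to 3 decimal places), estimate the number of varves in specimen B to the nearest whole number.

21311 varves

Specimen A: after corrections the count is 18305 − 7 + 8 = 18306 varves.
A: Extension rate ≈ 5859.1 / 18306 = 0.320 mm/year.
Specimen B: 6819.5 mm / 0.320 mm per year = 21310.94 years ≈ 21311 varves.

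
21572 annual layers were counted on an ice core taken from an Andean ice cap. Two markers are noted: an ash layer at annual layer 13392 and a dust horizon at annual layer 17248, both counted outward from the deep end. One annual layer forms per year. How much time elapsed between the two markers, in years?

17248 − 13392 = 3856 annual layers lie between the two events.
One annual layer per year makes the interval 3856 years.

3856 years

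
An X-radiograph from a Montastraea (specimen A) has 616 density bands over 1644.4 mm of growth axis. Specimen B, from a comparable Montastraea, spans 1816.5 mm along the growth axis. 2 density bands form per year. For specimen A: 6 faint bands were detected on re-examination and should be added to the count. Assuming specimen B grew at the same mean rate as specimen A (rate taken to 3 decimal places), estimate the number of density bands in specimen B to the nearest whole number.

687 density bands

Specimen A: correcting the raw count gives 616 + 6 = 622 true density bands.
Specimen A: 622 density bands at 2 per year is 622 / 2 = 311 years.
A: Mean rate = 1644.4 mm / 311 years ≈ 5.287 mm/year.
B spans 1816.5 / 5.287 = 343.58 years; at 2 density bands per year that is 343.58 × 2 ≈ 687 density bands.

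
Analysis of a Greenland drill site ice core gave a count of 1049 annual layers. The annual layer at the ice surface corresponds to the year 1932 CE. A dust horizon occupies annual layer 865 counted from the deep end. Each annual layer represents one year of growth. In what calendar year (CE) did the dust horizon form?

The dust horizon sits at annual layer 865 from the deep end, so 1049 − 865 = 184 annual layers formed after it.
Counting back 184 years from 1932 CE places the dust horizon in 1932 − 184 = 1748 CE.

1748 CE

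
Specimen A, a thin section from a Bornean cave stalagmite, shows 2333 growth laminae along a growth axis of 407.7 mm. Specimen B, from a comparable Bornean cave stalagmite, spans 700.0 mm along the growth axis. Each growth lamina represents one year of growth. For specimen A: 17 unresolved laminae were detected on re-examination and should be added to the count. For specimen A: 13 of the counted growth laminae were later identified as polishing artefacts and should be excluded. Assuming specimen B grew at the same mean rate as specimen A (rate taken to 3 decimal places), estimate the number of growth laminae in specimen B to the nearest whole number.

Specimen A: after corrections the count is 2333 − 13 + 17 = 2337 growth laminae.
A: 407.7 mm over 2337 years gives 407.7 / 2337 ≈ 0.174 mm per year.
For B, 700.0 / 0.174 = 4022.99 years ≈ 4023 growth laminae.

4023 growth laminae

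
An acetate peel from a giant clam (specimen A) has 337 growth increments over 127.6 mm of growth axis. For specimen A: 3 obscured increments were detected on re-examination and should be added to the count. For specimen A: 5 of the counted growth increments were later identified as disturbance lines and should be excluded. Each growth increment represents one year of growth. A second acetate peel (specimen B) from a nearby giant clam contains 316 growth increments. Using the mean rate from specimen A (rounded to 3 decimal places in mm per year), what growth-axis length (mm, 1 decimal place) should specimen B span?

Specimen A: true growth increment count = 337 − 5 + 3 = 335.
A: Extension rate ≈ 127.6 / 335 = 0.381 mm per year.
For B, 0.381 mm/year × 316 years = 120.4 mm.

120.4 mm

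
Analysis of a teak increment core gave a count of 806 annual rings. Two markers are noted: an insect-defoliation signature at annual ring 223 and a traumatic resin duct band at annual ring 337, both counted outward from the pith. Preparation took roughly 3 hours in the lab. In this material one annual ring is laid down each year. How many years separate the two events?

Separation: 337 − 223 = 114 annual rings.
That is 114 years at one annual ring per year.

114 years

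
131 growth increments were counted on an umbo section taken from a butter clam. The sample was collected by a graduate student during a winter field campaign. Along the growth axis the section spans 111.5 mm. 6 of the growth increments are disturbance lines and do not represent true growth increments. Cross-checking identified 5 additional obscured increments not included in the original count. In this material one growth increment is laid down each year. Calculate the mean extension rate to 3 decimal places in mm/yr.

0.858 mm/yr

True growth increment count = 131 − 6 + 5 = 130.
Extension rate ≈ 111.5 / 130 = 0.858 mm/yr.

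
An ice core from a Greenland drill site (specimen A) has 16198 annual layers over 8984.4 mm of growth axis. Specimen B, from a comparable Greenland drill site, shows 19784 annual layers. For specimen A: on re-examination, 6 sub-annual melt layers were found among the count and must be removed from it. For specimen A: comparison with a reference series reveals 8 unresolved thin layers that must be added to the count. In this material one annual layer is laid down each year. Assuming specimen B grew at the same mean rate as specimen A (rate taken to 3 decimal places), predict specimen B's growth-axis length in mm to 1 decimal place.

Specimen A: after corrections the count is 16198 − 6 + 8 = 16200 annual layers.
A: 8984.4 mm over 16200 years gives 8984.4 / 16200 ≈ 0.555 mm/year.
B's length ≈ 0.555 × 19784 = 10980.1 mm.

10980.1 mm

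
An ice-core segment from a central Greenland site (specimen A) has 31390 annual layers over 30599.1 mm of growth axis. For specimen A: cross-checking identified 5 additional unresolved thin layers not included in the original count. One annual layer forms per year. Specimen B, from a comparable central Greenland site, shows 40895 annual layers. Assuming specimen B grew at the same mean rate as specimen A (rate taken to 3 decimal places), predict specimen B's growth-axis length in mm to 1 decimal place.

39872.6 mm

Specimen A: correcting the raw count gives 31390 + 5 = 31395 true annual layers.
A: 30599.1 mm over 31395 years gives 30599.1 / 31395 ≈ 0.975 mm/yr.
For B, 0.975 mm/year × 40895 years = 39872.6 mm.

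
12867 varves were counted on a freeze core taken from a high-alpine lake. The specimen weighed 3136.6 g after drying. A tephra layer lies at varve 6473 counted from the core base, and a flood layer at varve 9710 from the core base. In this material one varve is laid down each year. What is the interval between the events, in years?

3237 years

Separation: 9710 − 6473 = 3237 varves.
At one varve per year, 3237 years elapsed between them.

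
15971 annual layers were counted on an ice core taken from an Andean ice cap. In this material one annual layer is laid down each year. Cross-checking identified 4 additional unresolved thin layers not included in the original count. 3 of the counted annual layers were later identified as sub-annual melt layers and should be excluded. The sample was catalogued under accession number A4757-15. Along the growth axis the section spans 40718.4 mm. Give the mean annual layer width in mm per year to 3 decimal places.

2.549 mm per year

True annual layer count = 15971 − 3 + 4 = 15972.
40718.4 mm over 15972 years gives 40718.4 / 15972 ≈ 2.549 mm per year.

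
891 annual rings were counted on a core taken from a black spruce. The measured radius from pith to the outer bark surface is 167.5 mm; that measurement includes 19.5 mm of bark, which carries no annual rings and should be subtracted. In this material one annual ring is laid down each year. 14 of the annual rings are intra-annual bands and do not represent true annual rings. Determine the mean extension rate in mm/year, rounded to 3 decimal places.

0.169 mm/year

True annual ring count = 891 − 14 = 877.
The growth record spans 167.5 − 19.5 = 148.0 mm.
148.0 mm over 877 years gives 148.0 / 877 ≈ 0.169 mm/year.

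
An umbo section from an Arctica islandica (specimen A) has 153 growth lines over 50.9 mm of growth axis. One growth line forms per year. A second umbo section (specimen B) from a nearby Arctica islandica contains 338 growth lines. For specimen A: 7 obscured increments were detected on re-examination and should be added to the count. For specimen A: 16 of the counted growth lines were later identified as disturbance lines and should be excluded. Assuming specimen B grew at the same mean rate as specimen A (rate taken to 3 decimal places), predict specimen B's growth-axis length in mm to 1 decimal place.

Specimen A: correcting the raw count gives 153 − 16 + 7 = 144 true growth lines.
A: 50.9 mm over 144 years gives 50.9 / 144 ≈ 0.353 mm/year.
For B, 0.353 mm/year × 338 years = 119.3 mm.

119.3 mm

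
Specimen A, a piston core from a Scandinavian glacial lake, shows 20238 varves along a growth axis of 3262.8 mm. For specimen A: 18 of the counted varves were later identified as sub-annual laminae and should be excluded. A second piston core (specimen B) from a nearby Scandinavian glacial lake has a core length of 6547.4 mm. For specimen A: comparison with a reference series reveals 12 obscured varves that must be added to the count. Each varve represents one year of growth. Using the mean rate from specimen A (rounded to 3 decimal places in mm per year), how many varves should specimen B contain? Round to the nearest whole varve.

Specimen A: adjusted count: 20238 − 18 + 12 = 20232 varves.
A: 3262.8 mm over 20232 years gives 3262.8 / 20232 ≈ 0.161 mm/yr.
Specimen B: 6547.4 mm / 0.161 mm per year = 40667.08 years ≈ 40667 varves.

40667 varves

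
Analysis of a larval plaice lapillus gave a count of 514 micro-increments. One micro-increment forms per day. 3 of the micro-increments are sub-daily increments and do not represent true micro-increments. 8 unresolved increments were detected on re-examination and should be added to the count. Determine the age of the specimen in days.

After corrections the count is 514 − 3 + 8 = 519 micro-increments.
At one micro-increment per day, that is 519 days.

519 days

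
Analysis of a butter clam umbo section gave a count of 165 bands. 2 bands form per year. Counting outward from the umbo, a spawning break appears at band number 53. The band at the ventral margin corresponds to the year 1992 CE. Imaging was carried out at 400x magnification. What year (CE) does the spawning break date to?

1936 CE

The spawning break sits at band 53 from the umbo, so 165 − 53 = 112 bands formed after it.
With 2 bands per year, 112 / 2 = 56 years.
The band at the ventral margin is 1992 CE, so the spawning break dates to 1992 − 56 = 1936 CE.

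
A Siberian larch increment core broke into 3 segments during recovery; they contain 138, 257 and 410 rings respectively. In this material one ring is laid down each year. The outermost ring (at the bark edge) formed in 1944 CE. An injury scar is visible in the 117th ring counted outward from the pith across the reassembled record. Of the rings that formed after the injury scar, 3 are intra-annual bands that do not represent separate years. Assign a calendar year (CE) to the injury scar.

Total rings = 138 + 257 + 410 = 805.
Between ring 117 and the bark edge there are 805 − 117 = 688 rings.
Excluding 3 false rings: 688 − 3 = 685.
Counting back 685 years from 1944 CE places the injury scar in 1944 − 685 = 1259 CE.

1259 CE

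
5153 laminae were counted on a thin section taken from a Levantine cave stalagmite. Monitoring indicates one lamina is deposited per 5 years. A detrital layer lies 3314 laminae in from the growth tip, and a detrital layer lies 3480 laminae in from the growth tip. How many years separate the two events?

830 yr

3480 − 3314 = 166 laminae lie between the two events.
At 5 years per lamina, 166 × 5 = 830 years.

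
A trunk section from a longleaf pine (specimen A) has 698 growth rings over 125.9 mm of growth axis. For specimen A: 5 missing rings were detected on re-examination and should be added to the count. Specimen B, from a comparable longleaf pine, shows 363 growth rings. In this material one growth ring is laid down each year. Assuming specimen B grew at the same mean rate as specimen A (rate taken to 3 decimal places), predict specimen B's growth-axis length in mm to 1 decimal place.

Specimen A: true growth ring count = 698 + 5 = 703.
A: Extension rate ≈ 125.9 / 703 = 0.179 mm per year.
Length of B = 0.179 × 363 = 65.0 mm.

65.0 mm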